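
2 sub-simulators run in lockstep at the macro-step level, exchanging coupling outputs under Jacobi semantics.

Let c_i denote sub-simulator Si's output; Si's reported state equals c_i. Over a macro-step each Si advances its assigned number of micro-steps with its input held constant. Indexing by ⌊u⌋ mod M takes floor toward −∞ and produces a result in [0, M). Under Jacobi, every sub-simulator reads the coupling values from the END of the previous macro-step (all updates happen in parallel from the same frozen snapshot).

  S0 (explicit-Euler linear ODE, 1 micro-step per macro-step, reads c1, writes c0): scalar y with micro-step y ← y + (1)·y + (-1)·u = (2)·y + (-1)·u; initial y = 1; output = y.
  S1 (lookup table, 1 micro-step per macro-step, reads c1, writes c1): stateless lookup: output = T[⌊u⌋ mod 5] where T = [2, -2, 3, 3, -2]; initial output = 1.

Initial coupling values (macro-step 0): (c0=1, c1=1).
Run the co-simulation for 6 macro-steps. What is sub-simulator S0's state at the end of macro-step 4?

S0 state at macro-step 4 = 7

macro 1: S0 reads c1=1 → after 1×micro: 1; S1 reads c1=1 → after 1×micro: -2 ⇒ (c0=1, c1=-2)
macro 2: S0 reads c1=-2 → after 1×micro: 4; S1 reads c1=-2 → after 1×micro: 3 ⇒ (c0=4, c1=3)
macro 3: S0 reads c1=3 → after 1×micro: 5; S1 reads c1=3 → after 1×micro: 3 ⇒ (c0=5, c1=3)
macro 4: S0 reads c1=3 → after 1×micro: 7; S1 reads c1=3 → after 1×micro: 3 ⇒ (c0=7, c1=3)
macro 5: S0 reads c1=3 → after 1×micro: 11; S1 reads c1=3 → after 1×micro: 3 ⇒ (c0=11, c1=3)
macro 6: S0 reads c1=3 → after 1×micro: 19; S1 reads c1=3 → after 1×micro: 3 ⇒ (c0=19, c1=3)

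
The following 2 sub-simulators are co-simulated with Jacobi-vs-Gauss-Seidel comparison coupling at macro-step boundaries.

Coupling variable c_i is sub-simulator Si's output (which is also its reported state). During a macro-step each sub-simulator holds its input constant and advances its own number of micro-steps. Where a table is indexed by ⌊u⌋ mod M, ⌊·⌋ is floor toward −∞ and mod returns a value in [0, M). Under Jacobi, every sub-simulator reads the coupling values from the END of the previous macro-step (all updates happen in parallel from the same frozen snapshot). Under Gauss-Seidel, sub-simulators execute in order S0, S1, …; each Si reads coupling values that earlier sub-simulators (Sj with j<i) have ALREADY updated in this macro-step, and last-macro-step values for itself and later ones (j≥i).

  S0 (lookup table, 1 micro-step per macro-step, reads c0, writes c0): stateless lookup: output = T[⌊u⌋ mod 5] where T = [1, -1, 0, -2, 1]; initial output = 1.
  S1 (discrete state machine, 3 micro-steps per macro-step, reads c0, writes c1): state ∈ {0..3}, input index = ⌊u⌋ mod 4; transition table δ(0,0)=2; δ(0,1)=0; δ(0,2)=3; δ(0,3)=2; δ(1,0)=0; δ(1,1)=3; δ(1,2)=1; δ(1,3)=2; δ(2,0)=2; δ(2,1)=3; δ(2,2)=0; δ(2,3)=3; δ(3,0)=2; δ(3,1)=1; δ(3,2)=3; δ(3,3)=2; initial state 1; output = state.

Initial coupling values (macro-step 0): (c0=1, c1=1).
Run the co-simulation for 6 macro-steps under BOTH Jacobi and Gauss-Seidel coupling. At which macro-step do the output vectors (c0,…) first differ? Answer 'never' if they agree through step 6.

first divergence at macro-step: 1

[Jacobi] macro 1: S0 reads c0=1 → after 1×micro: -1; S1 reads c0=1 → after 3×micro: 3 ⇒ (c0=-1, c1=3)
[Jacobi] macro 2: S0 reads c0=-1 → after 1×micro: 1; S1 reads c0=-1 → after 3×micro: 2 ⇒ (c0=1, c1=2)
[Jacobi] macro 3: S0 reads c0=1 → after 1×micro: -1; S1 reads c0=1 → after 3×micro: 3 ⇒ (c0=-1, c1=3)
[Jacobi] macro 4: S0 reads c0=-1 → after 1×micro: 1; S1 reads c0=-1 → after 3×micro: 2 ⇒ (c0=1, c1=2)
[Jacobi] macro 5: S0 reads c0=1 → after 1×micro: -1; S1 reads c0=1 → after 3×micro: 3 ⇒ (c0=-1, c1=3)
[Jacobi] macro 6: S0 reads c0=-1 → after 1×micro: 1; S1 reads c0=-1 → after 3×micro: 2 ⇒ (c0=1, c1=2)
[Gauss-Seidel] macro 1: S0 reads c0=1 → after 1×micro: -1; S1 reads c0=-1 → after 3×micro: 2 ⇒ (c0=-1, c1=2)
[Gauss-Seidel] macro 2: S0 reads c0=-1 → after 1×micro: 1; S1 reads c0=1 → after 3×micro: 3 ⇒ (c0=1, c1=3)
[Gauss-Seidel] macro 3: S0 reads c0=1 → after 1×micro: -1; S1 reads c0=-1 → after 3×micro: 2 ⇒ (c0=-1, c1=2)
[Gauss-Seidel] macro 4: S0 reads c0=-1 → after 1×micro: 1; S1 reads c0=1 → after 3×micro: 3 ⇒ (c0=1, c1=3)
[Gauss-Seidel] macro 5: S0 reads c0=1 → after 1×micro: -1; S1 reads c0=-1 → after 3×micro: 2 ⇒ (c0=-1, c1=2)
[Gauss-Seidel] macro 6: S0 reads c0=-1 → after 1×micro: 1; S1 reads c0=1 → after 3×micro: 3 ⇒ (c0=1, c1=3)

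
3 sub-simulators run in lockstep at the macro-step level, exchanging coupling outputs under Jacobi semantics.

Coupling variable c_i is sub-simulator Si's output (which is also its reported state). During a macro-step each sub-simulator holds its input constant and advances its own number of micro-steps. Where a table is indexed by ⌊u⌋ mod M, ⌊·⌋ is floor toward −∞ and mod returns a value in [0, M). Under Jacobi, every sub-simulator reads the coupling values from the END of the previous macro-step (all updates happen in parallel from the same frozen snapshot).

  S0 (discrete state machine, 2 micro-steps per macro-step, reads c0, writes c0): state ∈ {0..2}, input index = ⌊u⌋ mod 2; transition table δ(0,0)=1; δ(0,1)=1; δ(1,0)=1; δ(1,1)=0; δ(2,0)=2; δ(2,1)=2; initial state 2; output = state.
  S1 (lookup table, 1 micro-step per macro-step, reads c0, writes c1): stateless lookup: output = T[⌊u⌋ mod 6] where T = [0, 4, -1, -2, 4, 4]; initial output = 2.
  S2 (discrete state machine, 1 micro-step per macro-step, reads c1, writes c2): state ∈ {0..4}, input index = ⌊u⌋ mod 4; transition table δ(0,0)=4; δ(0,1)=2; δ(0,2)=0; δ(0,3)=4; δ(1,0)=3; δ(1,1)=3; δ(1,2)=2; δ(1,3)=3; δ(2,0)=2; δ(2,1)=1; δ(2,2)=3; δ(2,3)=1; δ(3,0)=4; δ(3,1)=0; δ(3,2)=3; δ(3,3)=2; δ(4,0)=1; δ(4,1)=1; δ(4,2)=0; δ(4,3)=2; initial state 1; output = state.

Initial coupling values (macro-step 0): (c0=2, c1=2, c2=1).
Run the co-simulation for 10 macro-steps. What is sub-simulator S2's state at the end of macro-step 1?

macro 1: S0 reads c0=2 → after 2×micro: 2; S1 reads c0=2 → after 1×micro: -1; S2 reads c1=2 → after 1×micro: 2 ⇒ (c0=2, c1=-1, c2=2)
macro 2: S0 reads c0=2 → after 2×micro: 2; S1 reads c0=2 → after 1×micro: -1; S2 reads c1=-1 → after 1×micro: 1 ⇒ (c0=2, c1=-1, c2=1)
macro 3: S0 reads c0=2 → after 2×micro: 2; S1 reads c0=2 → after 1×micro: -1; S2 reads c1=-1 → after 1×micro: 3 ⇒ (c0=2, c1=-1, c2=3)
macro 4: S0 reads c0=2 → after 2×micro: 2; S1 reads c0=2 → after 1×micro: -1; S2 reads c1=-1 → after 1×micro: 2 ⇒ (c0=2, c1=-1, c2=2)
macro 5: S0 reads c0=2 → after 2×micro: 2; S1 reads c0=2 → after 1×micro: -1; S2 reads c1=-1 → after 1×micro: 1 ⇒ (c0=2, c1=-1, c2=1)
macro 6: S0 reads c0=2 → after 2×micro: 2; S1 reads c0=2 → after 1×micro: -1; S2 reads c1=-1 → after 1×micro: 3 ⇒ (c0=2, c1=-1, c2=3)
macro 7: S0 reads c0=2 → after 2×micro: 2; S1 reads c0=2 → after 1×micro: -1; S2 reads c1=-1 → after 1×micro: 2 ⇒ (c0=2, c1=-1, c2=2)
macro 8: S0 reads c0=2 → after 2×micro: 2; S1 reads c0=2 → after 1×micro: -1; S2 reads c1=-1 → after 1×micro: 1 ⇒ (c0=2, c1=-1, c2=1)
macro 9: S0 reads c0=2 → after 2×micro: 2; S1 reads c0=2 → after 1×micro: -1; S2 reads c1=-1 → after 1×micro: 3 ⇒ (c0=2, c1=-1, c2=3)
macro 10: S0 reads c0=2 → after 2×micro: 2; S1 reads c0=2 → after 1×micro: -1; S2 reads c1=-1 → after 1×micro: 2 ⇒ (c0=2, c1=-1, c2=2)

S2 state at macro-step 1 = 2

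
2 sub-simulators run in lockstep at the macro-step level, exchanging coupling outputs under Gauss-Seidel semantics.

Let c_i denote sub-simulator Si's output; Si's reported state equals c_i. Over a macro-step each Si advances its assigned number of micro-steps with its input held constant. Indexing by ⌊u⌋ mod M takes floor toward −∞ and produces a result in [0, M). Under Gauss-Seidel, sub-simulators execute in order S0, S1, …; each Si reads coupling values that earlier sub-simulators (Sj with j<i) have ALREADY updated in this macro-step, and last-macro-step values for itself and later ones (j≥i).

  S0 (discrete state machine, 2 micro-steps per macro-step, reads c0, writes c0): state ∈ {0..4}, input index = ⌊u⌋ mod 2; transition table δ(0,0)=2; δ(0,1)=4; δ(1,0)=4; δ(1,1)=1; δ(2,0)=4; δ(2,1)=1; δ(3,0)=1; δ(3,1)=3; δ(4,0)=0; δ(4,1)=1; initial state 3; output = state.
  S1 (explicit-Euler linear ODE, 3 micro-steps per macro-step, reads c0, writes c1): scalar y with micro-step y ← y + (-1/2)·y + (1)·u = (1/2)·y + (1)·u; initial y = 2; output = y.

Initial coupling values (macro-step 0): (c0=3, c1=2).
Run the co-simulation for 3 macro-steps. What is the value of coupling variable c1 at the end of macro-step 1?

macro 1: S0 reads c0=3 → after 2×micro: 3; S1 reads c0=3 → after 3×micro: 11/2 ⇒ (c0=3, c1=11/2)
macro 2: S0 reads c0=3 → after 2×micro: 3; S1 reads c0=3 → after 3×micro: 95/16 ⇒ (c0=3, c1=95/16)
macro 3: S0 reads c0=3 → after 2×micro: 3; S1 reads c0=3 → after 3×micro: 767/128 ⇒ (c0=3, c1=767/128)

c1 at macro-step 1 = 11/2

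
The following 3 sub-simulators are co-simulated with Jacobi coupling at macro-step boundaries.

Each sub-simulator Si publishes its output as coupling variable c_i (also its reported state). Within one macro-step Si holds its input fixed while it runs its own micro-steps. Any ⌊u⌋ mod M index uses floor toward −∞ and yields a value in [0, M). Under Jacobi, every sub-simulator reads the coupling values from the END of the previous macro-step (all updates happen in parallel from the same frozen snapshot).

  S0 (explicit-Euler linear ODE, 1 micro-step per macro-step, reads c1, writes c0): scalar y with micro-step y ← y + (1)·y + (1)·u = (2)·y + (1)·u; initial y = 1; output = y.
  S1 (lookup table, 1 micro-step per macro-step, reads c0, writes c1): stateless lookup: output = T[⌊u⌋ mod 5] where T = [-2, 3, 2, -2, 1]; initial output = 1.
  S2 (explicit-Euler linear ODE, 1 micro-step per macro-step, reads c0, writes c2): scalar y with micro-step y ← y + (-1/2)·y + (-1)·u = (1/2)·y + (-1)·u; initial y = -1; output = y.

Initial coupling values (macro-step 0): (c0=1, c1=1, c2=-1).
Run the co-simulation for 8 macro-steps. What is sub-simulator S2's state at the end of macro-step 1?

macro 1: S0 reads c1=1 → after 1×micro: 3; S1 reads c0=1 → after 1×micro: 3; S2 reads c0=1 → after 1×micro: -3/2 ⇒ (c0=3, c1=3, c2=-3/2)
macro 2: S0 reads c1=3 → after 1×micro: 9; S1 reads c0=3 → after 1×micro: -2; S2 reads c0=3 → after 1×micro: -15/4 ⇒ (c0=9, c1=-2, c2=-15/4)
macro 3: S0 reads c1=-2 → after 1×micro: 16; S1 reads c0=9 → after 1×micro: 1; S2 reads c0=9 → after 1×micro: -87/8 ⇒ (c0=16, c1=1, c2=-87/8)
macro 4: S0 reads c1=1 → after 1×micro: 33; S1 reads c0=16 → after 1×micro: 3; S2 reads c0=16 → after 1×micro: -343/16 ⇒ (c0=33, c1=3, c2=-343/16)
macro 5: S0 reads c1=3 → after 1×micro: 69; S1 reads c0=33 → after 1×micro: -2; S2 reads c0=33 → after 1×micro: -1399/32 ⇒ (c0=69, c1=-2, c2=-1399/32)
macro 6: S0 reads c1=-2 → after 1×micro: 136; S1 reads c0=69 → after 1×micro: 1; S2 reads c0=69 → after 1×micro: -5815/64 ⇒ (c0=136, c1=1, c2=-5815/64)
macro 7: S0 reads c1=1 → after 1×micro: 273; S1 reads c0=136 → after 1×micro: 3; S2 reads c0=136 → after 1×micro: -23223/128 ⇒ (c0=273, c1=3, c2=-23223/128)
macro 8: S0 reads c1=3 → after 1×micro: 549; S1 reads c0=273 → after 1×micro: -2; S2 reads c0=273 → after 1×micro: -93111/256 ⇒ (c0=549, c1=-2, c2=-93111/256)

S2 state at macro-step 1 = -3/2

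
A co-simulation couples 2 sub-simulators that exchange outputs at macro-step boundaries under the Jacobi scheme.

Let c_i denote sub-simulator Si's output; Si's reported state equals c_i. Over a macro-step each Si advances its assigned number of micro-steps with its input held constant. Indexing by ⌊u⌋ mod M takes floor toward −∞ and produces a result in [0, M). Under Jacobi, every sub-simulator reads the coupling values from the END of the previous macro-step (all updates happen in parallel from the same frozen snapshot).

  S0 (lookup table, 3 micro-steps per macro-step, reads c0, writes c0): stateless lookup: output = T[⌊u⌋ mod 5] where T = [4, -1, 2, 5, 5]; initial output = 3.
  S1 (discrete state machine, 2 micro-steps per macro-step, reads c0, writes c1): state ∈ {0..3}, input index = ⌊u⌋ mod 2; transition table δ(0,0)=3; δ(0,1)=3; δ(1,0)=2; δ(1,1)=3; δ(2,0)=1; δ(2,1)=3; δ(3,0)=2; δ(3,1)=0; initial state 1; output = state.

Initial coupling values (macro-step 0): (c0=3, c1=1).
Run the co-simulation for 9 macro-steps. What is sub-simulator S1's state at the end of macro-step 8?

macro 1: S0 reads c0=3 → after 3×micro: 5; S1 reads c0=3 → after 2×micro: 0 ⇒ (c0=5, c1=0)
macro 2: S0 reads c0=5 → after 3×micro: 4; S1 reads c0=5 → after 2×micro: 0 ⇒ (c0=4, c1=0)
macro 3: S0 reads c0=4 → after 3×micro: 5; S1 reads c0=4 → after 2×micro: 2 ⇒ (c0=5, c1=2)
macro 4: S0 reads c0=5 → after 3×micro: 4; S1 reads c0=5 → after 2×micro: 0 ⇒ (c0=4, c1=0)
macro 5: S0 reads c0=4 → after 3×micro: 5; S1 reads c0=4 → after 2×micro: 2 ⇒ (c0=5, c1=2)
macro 6: S0 reads c0=5 → after 3×micro: 4; S1 reads c0=5 → after 2×micro: 0 ⇒ (c0=4, c1=0)
macro 7: S0 reads c0=4 → after 3×micro: 5; S1 reads c0=4 → after 2×micro: 2 ⇒ (c0=5, c1=2)
macro 8: S0 reads c0=5 → after 3×micro: 4; S1 reads c0=5 → after 2×micro: 0 ⇒ (c0=4, c1=0)
macro 9: S0 reads c0=4 → after 3×micro: 5; S1 reads c0=4 → after 2×micro: 2 ⇒ (c0=5, c1=2)

S1 state at macro-step 8 = 0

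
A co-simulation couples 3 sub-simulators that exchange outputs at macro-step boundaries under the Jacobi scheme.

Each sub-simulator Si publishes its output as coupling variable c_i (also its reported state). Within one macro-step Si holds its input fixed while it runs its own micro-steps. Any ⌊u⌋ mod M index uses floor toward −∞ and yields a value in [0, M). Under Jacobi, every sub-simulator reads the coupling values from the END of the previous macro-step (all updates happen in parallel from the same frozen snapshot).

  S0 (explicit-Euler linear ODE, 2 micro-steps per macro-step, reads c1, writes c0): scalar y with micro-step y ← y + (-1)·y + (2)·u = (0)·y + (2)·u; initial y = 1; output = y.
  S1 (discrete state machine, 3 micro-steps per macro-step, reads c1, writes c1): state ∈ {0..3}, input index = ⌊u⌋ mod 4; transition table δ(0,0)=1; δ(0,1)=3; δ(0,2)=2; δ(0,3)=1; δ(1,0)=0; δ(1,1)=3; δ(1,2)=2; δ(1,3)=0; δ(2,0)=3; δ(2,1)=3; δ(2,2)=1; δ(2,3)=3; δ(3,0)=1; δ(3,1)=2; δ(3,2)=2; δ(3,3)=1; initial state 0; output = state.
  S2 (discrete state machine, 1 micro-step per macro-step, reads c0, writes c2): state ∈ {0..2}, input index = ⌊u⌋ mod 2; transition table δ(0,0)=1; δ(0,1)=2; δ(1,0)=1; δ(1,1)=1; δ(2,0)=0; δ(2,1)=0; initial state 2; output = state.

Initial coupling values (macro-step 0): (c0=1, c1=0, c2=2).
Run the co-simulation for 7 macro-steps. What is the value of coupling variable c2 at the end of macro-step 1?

macro 1: S0 reads c1=0 → after 2×micro: 0; S1 reads c1=0 → after 3×micro: 1; S2 reads c0=1 → after 1×micro: 0 ⇒ (c0=0, c1=1, c2=0)
macro 2: S0 reads c1=1 → after 2×micro: 2; S1 reads c1=1 → after 3×micro: 3; S2 reads c0=0 → after 1×micro: 1 ⇒ (c0=2, c1=3, c2=1)
macro 3: S0 reads c1=3 → after 2×micro: 6; S1 reads c1=3 → after 3×micro: 1; S2 reads c0=2 → after 1×micro: 1 ⇒ (c0=6, c1=1, c2=1)
macro 4: S0 reads c1=1 → after 2×micro: 2; S1 reads c1=1 → after 3×micro: 3; S2 reads c0=6 → after 1×micro: 1 ⇒ (c0=2, c1=3, c2=1)
macro 5: S0 reads c1=3 → after 2×micro: 6; S1 reads c1=3 → after 3×micro: 1; S2 reads c0=2 → after 1×micro: 1 ⇒ (c0=6, c1=1, c2=1)
macro 6: S0 reads c1=1 → after 2×micro: 2; S1 reads c1=1 → after 3×micro: 3; S2 reads c0=6 → after 1×micro: 1 ⇒ (c0=2, c1=3, c2=1)
macro 7: S0 reads c1=3 → after 2×micro: 6; S1 reads c1=3 → after 3×micro: 1; S2 reads c0=2 → after 1×micro: 1 ⇒ (c0=6, c1=1, c2=1)

c2 at macro-step 1 = 0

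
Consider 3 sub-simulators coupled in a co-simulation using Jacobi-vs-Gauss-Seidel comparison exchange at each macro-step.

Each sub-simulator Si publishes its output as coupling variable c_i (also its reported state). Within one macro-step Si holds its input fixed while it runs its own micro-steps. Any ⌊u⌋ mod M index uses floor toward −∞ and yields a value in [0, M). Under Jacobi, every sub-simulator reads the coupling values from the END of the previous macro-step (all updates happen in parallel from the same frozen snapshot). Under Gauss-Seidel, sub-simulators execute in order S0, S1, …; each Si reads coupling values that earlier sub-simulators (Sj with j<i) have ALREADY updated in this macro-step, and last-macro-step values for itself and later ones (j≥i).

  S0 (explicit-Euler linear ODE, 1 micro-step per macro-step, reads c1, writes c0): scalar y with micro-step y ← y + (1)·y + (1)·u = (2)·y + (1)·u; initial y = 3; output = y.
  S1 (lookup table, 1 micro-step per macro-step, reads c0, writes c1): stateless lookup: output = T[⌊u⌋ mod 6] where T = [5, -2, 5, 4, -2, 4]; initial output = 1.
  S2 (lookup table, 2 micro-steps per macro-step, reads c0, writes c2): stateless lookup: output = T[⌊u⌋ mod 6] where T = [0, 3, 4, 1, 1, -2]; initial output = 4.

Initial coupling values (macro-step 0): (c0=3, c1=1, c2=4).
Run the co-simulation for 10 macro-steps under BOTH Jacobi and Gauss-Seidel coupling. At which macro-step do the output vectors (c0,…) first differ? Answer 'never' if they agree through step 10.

first divergence at macro-step: 1

[Jacobi] macro 1: S0 reads c1=1 → after 1×micro: 7; S1 reads c0=3 → after 1×micro: 4; S2 reads c0=3 → after 2×micro: 1 ⇒ (c0=7, c1=4, c2=1)
[Jacobi] macro 2: S0 reads c1=4 → after 1×micro: 18; S1 reads c0=7 → after 1×micro: -2; S2 reads c0=7 → after 2×micro: 3 ⇒ (c0=18, c1=-2, c2=3)
[Jacobi] macro 3: S0 reads c1=-2 → after 1×micro: 34; S1 reads c0=18 → after 1×micro: 5; S2 reads c0=18 → after 2×micro: 0 ⇒ (c0=34, c1=5, c2=0)
[Jacobi] macro 4: S0 reads c1=5 → after 1×micro: 73; S1 reads c0=34 → after 1×micro: -2; S2 reads c0=34 → after 2×micro: 1 ⇒ (c0=73, c1=-2, c2=1)
[Jacobi] macro 5: S0 reads c1=-2 → after 1×micro: 144; S1 reads c0=73 → after 1×micro: -2; S2 reads c0=73 → after 2×micro: 3 ⇒ (c0=144, c1=-2, c2=3)
[Jacobi] macro 6: S0 reads c1=-2 → after 1×micro: 286; S1 reads c0=144 → after 1×micro: 5; S2 reads c0=144 → after 2×micro: 0 ⇒ (c0=286, c1=5, c2=0)
[Jacobi] macro 7: S0 reads c1=5 → after 1×micro: 577; S1 reads c0=286 → after 1×micro: -2; S2 reads c0=286 → after 2×micro: 1 ⇒ (c0=577, c1=-2, c2=1)
[Jacobi] macro 8: S0 reads c1=-2 → after 1×micro: 1152; S1 reads c0=577 → after 1×micro: -2; S2 reads c0=577 → after 2×micro: 3 ⇒ (c0=1152, c1=-2, c2=3)
[Jacobi] macro 9: S0 reads c1=-2 → after 1×micro: 2302; S1 reads c0=1152 → after 1×micro: 5; S2 reads c0=1152 → after 2×micro: 0 ⇒ (c0=2302, c1=5, c2=0)
[Jacobi] macro 10: S0 reads c1=5 → after 1×micro: 4609; S1 reads c0=2302 → after 1×micro: -2; S2 reads c0=2302 → after 2×micro: 1 ⇒ (c0=4609, c1=-2, c2=1)
[Gauss-Seidel] macro 1: S0 reads c1=1 → after 1×micro: 7; S1 reads c0=7 → after 1×micro: -2; S2 reads c0=7 → after 2×micro: 3 ⇒ (c0=7, c1=-2, c2=3)
[Gauss-Seidel] macro 2: S0 reads c1=-2 → after 1×micro: 12; S1 reads c0=12 → after 1×micro: 5; S2 reads c0=12 → after 2×micro: 0 ⇒ (c0=12, c1=5, c2=0)
[Gauss-Seidel] macro 3: S0 reads c1=5 → after 1×micro: 29; S1 reads c0=29 → after 1×micro: 4; S2 reads c0=29 → after 2×micro: -2 ⇒ (c0=29, c1=4, c2=-2)
[Gauss-Seidel] macro 4: S0 reads c1=4 → after 1×micro: 62; S1 reads c0=62 → after 1×micro: 5; S2 reads c0=62 → after 2×micro: 4 ⇒ (c0=62, c1=5, c2=4)
[Gauss-Seidel] macro 5: S0 reads c1=5 → after 1×micro: 129; S1 reads c0=129 → after 1×micro: 4; S2 reads c0=129 → after 2×micro: 1 ⇒ (c0=129, c1=4, c2=1)
[Gauss-Seidel] macro 6: S0 reads c1=4 → after 1×micro: 262; S1 reads c0=262 → after 1×micro: -2; S2 reads c0=262 → after 2×micro: 1 ⇒ (c0=262, c1=-2, c2=1)
[Gauss-Seidel] macro 7: S0 reads c1=-2 → after 1×micro: 522; S1 reads c0=522 → after 1×micro: 5; S2 reads c0=522 → after 2×micro: 0 ⇒ (c0=522, c1=5, c2=0)
[Gauss-Seidel] macro 8: S0 reads c1=5 → after 1×micro: 1049; S1 reads c0=1049 → after 1×micro: 4; S2 reads c0=1049 → after 2×micro: -2 ⇒ (c0=1049, c1=4, c2=-2)
[Gauss-Seidel] macro 9: S0 reads c1=4 → after 1×micro: 2102; S1 reads c0=2102 → after 1×micro: 5; S2 reads c0=2102 → after 2×micro: 4 ⇒ (c0=2102, c1=5, c2=4)
[Gauss-Seidel] macro 10: S0 reads c1=5 → after 1×micro: 4209; S1 reads c0=4209 → after 1×micro: 4; S2 reads c0=4209 → after 2×micro: 1 ⇒ (c0=4209, c1=4, c2=1)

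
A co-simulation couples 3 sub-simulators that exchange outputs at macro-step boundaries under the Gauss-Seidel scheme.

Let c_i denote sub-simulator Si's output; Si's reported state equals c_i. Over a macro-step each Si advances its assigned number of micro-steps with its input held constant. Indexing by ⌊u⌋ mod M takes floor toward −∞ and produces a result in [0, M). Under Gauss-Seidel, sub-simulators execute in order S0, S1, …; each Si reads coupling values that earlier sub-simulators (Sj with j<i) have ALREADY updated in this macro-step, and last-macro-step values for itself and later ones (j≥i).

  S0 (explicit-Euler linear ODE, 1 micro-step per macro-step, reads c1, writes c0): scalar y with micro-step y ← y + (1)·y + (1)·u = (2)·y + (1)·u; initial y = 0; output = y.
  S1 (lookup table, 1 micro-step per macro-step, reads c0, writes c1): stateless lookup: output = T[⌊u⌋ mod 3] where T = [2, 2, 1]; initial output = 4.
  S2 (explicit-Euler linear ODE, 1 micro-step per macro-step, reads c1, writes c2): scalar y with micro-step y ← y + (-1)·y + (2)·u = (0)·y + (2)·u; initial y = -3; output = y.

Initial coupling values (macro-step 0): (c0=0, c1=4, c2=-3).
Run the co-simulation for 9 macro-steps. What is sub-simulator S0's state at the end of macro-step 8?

macro 1: S0 reads c1=4 → after 1×micro: 4; S1 reads c0=4 → after 1×micro: 2; S2 reads c1=2 → after 1×micro: 4 ⇒ (c0=4, c1=2, c2=4)
macro 2: S0 reads c1=2 → after 1×micro: 10; S1 reads c0=10 → after 1×micro: 2; S2 reads c1=2 → after 1×micro: 4 ⇒ (c0=10, c1=2, c2=4)
macro 3: S0 reads c1=2 → after 1×micro: 22; S1 reads c0=22 → after 1×micro: 2; S2 reads c1=2 → after 1×micro: 4 ⇒ (c0=22, c1=2, c2=4)
macro 4: S0 reads c1=2 → after 1×micro: 46; S1 reads c0=46 → after 1×micro: 2; S2 reads c1=2 → after 1×micro: 4 ⇒ (c0=46, c1=2, c2=4)
macro 5: S0 reads c1=2 → after 1×micro: 94; S1 reads c0=94 → after 1×micro: 2; S2 reads c1=2 → after 1×micro: 4 ⇒ (c0=94, c1=2, c2=4)
macro 6: S0 reads c1=2 → after 1×micro: 190; S1 reads c0=190 → after 1×micro: 2; S2 reads c1=2 → after 1×micro: 4 ⇒ (c0=190, c1=2, c2=4)
macro 7: S0 reads c1=2 → after 1×micro: 382; S1 reads c0=382 → after 1×micro: 2; S2 reads c1=2 → after 1×micro: 4 ⇒ (c0=382, c1=2, c2=4)
macro 8: S0 reads c1=2 → after 1×micro: 766; S1 reads c0=766 → after 1×micro: 2; S2 reads c1=2 → after 1×micro: 4 ⇒ (c0=766, c1=2, c2=4)
macro 9: S0 reads c1=2 → after 1×micro: 1534; S1 reads c0=1534 → after 1×micro: 2; S2 reads c1=2 → after 1×micro: 4 ⇒ (c0=1534, c1=2, c2=4)

S0 state at macro-step 8 = 766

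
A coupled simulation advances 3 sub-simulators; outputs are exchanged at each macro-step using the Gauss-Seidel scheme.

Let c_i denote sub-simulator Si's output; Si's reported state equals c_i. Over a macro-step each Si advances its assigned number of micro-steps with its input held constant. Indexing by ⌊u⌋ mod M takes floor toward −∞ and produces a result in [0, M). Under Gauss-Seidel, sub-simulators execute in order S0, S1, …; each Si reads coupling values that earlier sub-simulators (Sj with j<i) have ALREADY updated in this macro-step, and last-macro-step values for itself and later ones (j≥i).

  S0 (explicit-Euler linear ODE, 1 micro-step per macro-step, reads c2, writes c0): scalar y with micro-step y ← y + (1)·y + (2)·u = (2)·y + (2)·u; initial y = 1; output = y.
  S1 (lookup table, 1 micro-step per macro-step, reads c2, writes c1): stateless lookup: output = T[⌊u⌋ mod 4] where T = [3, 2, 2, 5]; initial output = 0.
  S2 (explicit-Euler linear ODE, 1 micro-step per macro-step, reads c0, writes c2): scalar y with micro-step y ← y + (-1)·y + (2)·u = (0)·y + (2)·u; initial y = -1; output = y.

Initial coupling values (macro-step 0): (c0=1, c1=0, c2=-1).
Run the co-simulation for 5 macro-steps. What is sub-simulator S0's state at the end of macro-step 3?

macro 1: S0 reads c2=-1 → after 1×micro: 0; S1 reads c2=-1 → after 1×micro: 5; S2 reads c0=0 → after 1×micro: 0 ⇒ (c0=0, c1=5, c2=0)
macro 2: S0 reads c2=0 → after 1×micro: 0; S1 reads c2=0 → after 1×micro: 3; S2 reads c0=0 → after 1×micro: 0 ⇒ (c0=0, c1=3, c2=0)
macro 3: S0 reads c2=0 → after 1×micro: 0; S1 reads c2=0 → after 1×micro: 3; S2 reads c0=0 → after 1×micro: 0 ⇒ (c0=0, c1=3, c2=0)
macro 4: S0 reads c2=0 → after 1×micro: 0; S1 reads c2=0 → after 1×micro: 3; S2 reads c0=0 → after 1×micro: 0 ⇒ (c0=0, c1=3, c2=0)
macro 5: S0 reads c2=0 → after 1×micro: 0; S1 reads c2=0 → after 1×micro: 3; S2 reads c0=0 → after 1×micro: 0 ⇒ (c0=0, c1=3, c2=0)

S0 state at macro-step 3 = 0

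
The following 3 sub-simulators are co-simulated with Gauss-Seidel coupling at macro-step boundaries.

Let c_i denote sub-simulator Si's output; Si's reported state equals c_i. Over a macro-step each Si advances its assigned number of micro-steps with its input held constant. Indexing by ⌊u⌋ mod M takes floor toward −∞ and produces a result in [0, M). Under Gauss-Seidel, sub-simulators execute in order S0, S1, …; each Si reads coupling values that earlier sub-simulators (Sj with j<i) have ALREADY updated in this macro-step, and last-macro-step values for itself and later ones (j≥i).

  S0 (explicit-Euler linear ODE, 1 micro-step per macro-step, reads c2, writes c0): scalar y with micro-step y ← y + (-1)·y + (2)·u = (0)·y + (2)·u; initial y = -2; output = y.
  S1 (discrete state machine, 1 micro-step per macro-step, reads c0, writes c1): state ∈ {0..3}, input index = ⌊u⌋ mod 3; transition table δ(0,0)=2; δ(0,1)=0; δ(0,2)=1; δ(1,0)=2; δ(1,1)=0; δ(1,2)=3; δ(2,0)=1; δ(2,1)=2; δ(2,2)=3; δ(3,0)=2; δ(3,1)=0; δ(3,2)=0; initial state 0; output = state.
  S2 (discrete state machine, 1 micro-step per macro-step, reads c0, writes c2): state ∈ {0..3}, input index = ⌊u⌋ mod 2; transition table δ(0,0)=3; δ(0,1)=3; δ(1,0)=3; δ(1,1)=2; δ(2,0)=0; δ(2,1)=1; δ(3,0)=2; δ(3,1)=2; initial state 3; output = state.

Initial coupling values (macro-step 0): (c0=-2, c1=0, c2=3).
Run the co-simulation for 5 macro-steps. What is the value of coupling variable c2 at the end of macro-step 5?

macro 1: S0 reads c2=3 → after 1×micro: 6; S1 reads c0=6 → after 1×micro: 2; S2 reads c0=6 → after 1×micro: 2 ⇒ (c0=6, c1=2, c2=2)
macro 2: S0 reads c2=2 → after 1×micro: 4; S1 reads c0=4 → after 1×micro: 2; S2 reads c0=4 → after 1×micro: 0 ⇒ (c0=4, c1=2, c2=0)
macro 3: S0 reads c2=0 → after 1×micro: 0; S1 reads c0=0 → after 1×micro: 1; S2 reads c0=0 → after 1×micro: 3 ⇒ (c0=0, c1=1, c2=3)
macro 4: S0 reads c2=3 → after 1×micro: 6; S1 reads c0=6 → after 1×micro: 2; S2 reads c0=6 → after 1×micro: 2 ⇒ (c0=6, c1=2, c2=2)
macro 5: S0 reads c2=2 → after 1×micro: 4; S1 reads c0=4 → after 1×micro: 2; S2 reads c0=4 → after 1×micro: 0 ⇒ (c0=4, c1=2, c2=0)

c2 at macro-step 5 = 0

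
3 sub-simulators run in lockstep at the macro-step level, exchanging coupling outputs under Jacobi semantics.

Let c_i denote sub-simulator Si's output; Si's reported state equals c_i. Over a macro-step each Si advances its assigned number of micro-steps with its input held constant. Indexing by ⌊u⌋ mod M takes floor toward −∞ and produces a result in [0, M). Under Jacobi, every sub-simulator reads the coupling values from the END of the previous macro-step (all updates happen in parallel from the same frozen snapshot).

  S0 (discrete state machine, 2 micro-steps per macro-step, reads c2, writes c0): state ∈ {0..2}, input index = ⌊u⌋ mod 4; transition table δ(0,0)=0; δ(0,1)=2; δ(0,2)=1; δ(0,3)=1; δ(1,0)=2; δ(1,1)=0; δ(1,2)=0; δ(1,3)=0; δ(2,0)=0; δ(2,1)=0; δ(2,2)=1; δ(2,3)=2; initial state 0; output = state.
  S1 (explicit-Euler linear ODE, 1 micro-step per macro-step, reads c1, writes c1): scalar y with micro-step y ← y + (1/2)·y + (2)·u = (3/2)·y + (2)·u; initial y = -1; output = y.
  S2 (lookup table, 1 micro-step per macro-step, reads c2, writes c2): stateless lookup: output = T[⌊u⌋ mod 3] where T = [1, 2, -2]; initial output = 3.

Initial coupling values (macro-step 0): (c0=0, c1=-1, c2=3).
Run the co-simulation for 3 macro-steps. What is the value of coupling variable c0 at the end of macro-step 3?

c0 at macro-step 3 = 0

macro 1: S0 reads c2=3 → after 2×micro: 0; S1 reads c1=-1 → after 1×micro: -7/2; S2 reads c2=3 → after 1×micro: 1 ⇒ (c0=0, c1=-7/2, c2=1)
macro 2: S0 reads c2=1 → after 2×micro: 0; S1 reads c1=-7/2 → after 1×micro: -49/4; S2 reads c2=1 → after 1×micro: 2 ⇒ (c0=0, c1=-49/4, c2=2)
macro 3: S0 reads c2=2 → after 2×micro: 0; S1 reads c1=-49/4 → after 1×micro: -343/8; S2 reads c2=2 → after 1×micro: -2 ⇒ (c0=0, c1=-343/8, c2=-2)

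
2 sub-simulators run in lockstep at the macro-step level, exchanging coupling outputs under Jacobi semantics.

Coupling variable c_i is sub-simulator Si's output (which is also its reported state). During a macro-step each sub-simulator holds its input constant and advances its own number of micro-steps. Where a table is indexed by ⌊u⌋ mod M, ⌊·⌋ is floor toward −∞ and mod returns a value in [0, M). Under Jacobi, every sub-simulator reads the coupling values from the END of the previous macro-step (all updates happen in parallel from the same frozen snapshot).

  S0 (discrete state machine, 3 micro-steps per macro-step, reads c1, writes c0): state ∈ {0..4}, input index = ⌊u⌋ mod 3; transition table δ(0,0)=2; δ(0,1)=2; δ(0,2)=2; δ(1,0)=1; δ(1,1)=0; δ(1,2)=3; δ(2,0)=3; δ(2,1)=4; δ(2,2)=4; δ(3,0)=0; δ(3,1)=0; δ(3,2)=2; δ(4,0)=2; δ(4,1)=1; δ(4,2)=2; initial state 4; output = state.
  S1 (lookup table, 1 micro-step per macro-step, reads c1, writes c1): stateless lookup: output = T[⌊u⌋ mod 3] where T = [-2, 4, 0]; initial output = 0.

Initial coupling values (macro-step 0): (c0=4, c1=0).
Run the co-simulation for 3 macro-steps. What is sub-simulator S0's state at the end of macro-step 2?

S0 state at macro-step 2 = 1

macro 1: S0 reads c1=0 → after 3×micro: 0; S1 reads c1=0 → after 1×micro: -2 ⇒ (c0=0, c1=-2)
macro 2: S0 reads c1=-2 → after 3×micro: 1; S1 reads c1=-2 → after 1×micro: 4 ⇒ (c0=1, c1=4)
macro 3: S0 reads c1=4 → after 3×micro: 4; S1 reads c1=4 → after 1×micro: 4 ⇒ (c0=4, c1=4)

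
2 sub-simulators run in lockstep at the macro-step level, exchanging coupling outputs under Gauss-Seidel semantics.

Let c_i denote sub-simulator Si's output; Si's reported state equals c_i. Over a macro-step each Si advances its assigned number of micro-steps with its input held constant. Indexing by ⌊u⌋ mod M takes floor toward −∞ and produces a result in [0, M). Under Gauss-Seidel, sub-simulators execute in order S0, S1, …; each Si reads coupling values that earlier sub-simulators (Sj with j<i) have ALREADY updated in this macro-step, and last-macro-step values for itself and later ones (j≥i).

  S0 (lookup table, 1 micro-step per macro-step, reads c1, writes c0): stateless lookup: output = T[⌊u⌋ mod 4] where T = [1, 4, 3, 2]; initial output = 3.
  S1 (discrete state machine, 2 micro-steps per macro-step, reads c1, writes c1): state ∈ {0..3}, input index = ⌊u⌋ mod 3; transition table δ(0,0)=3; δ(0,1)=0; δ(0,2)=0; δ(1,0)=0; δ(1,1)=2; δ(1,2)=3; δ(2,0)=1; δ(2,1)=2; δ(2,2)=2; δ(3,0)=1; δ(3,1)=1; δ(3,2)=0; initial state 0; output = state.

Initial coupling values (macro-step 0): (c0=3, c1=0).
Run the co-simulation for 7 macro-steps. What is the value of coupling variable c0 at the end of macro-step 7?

macro 1: S0 reads c1=0 → after 1×micro: 1; S1 reads c1=0 → after 2×micro: 1 ⇒ (c0=1, c1=1)
macro 2: S0 reads c1=1 → after 1×micro: 4; S1 reads c1=1 → after 2×micro: 2 ⇒ (c0=4, c1=2)
macro 3: S0 reads c1=2 → after 1×micro: 3; S1 reads c1=2 → after 2×micro: 2 ⇒ (c0=3, c1=2)
macro 4: S0 reads c1=2 → after 1×micro: 3; S1 reads c1=2 → after 2×micro: 2 ⇒ (c0=3, c1=2)
macro 5: S0 reads c1=2 → after 1×micro: 3; S1 reads c1=2 → after 2×micro: 2 ⇒ (c0=3, c1=2)
macro 6: S0 reads c1=2 → after 1×micro: 3; S1 reads c1=2 → after 2×micro: 2 ⇒ (c0=3, c1=2)
macro 7: S0 reads c1=2 → after 1×micro: 3; S1 reads c1=2 → after 2×micro: 2 ⇒ (c0=3, c1=2)

c0 at macro-step 7 = 3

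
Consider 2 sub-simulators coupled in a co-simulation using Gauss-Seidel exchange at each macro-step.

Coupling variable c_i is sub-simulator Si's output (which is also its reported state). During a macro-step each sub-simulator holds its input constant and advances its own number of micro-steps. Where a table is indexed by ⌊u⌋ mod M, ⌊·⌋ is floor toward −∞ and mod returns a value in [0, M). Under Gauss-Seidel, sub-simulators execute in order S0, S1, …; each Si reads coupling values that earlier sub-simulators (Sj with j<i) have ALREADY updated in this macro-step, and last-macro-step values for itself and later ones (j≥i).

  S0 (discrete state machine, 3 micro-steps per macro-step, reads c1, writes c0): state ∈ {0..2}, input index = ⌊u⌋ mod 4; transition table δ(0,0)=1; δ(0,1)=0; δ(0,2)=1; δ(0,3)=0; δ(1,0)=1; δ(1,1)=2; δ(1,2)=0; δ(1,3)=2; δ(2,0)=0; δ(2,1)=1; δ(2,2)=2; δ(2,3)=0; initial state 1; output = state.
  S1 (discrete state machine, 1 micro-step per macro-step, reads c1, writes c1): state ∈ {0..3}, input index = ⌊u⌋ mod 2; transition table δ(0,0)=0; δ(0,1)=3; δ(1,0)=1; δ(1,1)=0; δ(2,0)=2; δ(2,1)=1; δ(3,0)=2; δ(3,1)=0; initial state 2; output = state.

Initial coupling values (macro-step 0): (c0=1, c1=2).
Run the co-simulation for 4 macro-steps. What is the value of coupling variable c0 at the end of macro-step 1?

c0 at macro-step 1 = 0

macro 1: S0 reads c1=2 → after 3×micro: 0; S1 reads c1=2 → after 1×micro: 2 ⇒ (c0=0, c1=2)
macro 2: S0 reads c1=2 → after 3×micro: 1; S1 reads c1=2 → after 1×micro: 2 ⇒ (c0=1, c1=2)
macro 3: S0 reads c1=2 → after 3×micro: 0; S1 reads c1=2 → after 1×micro: 2 ⇒ (c0=0, c1=2)
macro 4: S0 reads c1=2 → after 3×micro: 1; S1 reads c1=2 → after 1×micro: 2 ⇒ (c0=1, c1=2)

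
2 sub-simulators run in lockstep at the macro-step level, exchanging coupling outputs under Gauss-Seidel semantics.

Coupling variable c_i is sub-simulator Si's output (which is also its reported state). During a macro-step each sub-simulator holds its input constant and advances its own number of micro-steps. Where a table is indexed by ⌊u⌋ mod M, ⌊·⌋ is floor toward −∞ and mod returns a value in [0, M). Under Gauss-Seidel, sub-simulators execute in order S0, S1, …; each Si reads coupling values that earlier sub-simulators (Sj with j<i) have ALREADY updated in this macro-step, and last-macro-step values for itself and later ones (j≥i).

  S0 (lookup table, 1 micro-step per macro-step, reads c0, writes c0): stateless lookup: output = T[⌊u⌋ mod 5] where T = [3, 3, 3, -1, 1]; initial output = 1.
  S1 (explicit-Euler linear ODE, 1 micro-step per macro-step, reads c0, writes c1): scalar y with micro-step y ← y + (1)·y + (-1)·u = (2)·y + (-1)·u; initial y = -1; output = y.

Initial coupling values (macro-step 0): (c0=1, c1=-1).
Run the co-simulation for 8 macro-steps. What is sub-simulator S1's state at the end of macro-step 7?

macro 1: S0 reads c0=1 → after 1×micro: 3; S1 reads c0=3 → after 1×micro: -5 ⇒ (c0=3, c1=-5)
macro 2: S0 reads c0=3 → after 1×micro: -1; S1 reads c0=-1 → after 1×micro: -9 ⇒ (c0=-1, c1=-9)
macro 3: S0 reads c0=-1 → after 1×micro: 1; S1 reads c0=1 → after 1×micro: -19 ⇒ (c0=1, c1=-19)
macro 4: S0 reads c0=1 → after 1×micro: 3; S1 reads c0=3 → after 1×micro: -41 ⇒ (c0=3, c1=-41)
macro 5: S0 reads c0=3 → after 1×micro: -1; S1 reads c0=-1 → after 1×micro: -81 ⇒ (c0=-1, c1=-81)
macro 6: S0 reads c0=-1 → after 1×micro: 1; S1 reads c0=1 → after 1×micro: -163 ⇒ (c0=1, c1=-163)
macro 7: S0 reads c0=1 → after 1×micro: 3; S1 reads c0=3 → after 1×micro: -329 ⇒ (c0=3, c1=-329)
macro 8: S0 reads c0=3 → after 1×micro: -1; S1 reads c0=-1 → after 1×micro: -657 ⇒ (c0=-1, c1=-657)

S1 state at macro-step 7 = -329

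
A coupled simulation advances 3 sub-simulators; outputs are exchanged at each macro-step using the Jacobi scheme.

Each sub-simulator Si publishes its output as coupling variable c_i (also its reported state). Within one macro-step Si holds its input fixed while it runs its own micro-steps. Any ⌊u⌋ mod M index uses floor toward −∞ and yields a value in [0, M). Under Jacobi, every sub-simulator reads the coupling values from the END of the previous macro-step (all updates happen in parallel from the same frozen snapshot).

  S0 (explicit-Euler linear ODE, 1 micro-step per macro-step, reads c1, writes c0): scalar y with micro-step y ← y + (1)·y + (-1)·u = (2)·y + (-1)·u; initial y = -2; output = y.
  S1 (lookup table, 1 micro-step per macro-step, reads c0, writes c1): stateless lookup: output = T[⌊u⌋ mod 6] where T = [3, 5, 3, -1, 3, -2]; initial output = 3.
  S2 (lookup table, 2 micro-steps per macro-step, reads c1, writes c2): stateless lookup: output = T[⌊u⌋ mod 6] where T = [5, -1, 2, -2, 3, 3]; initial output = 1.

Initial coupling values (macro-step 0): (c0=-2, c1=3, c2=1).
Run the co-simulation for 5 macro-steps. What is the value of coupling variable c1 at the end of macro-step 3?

macro 1: S0 reads c1=3 → after 1×micro: -7; S1 reads c0=-2 → after 1×micro: 3; S2 reads c1=3 → after 2×micro: -2 ⇒ (c0=-7, c1=3, c2=-2)
macro 2: S0 reads c1=3 → after 1×micro: -17; S1 reads c0=-7 → after 1×micro: -2; S2 reads c1=3 → after 2×micro: -2 ⇒ (c0=-17, c1=-2, c2=-2)
macro 3: S0 reads c1=-2 → after 1×micro: -32; S1 reads c0=-17 → after 1×micro: 5; S2 reads c1=-2 → after 2×micro: 3 ⇒ (c0=-32, c1=5, c2=3)
macro 4: S0 reads c1=5 → after 1×micro: -69; S1 reads c0=-32 → after 1×micro: 3; S2 reads c1=5 → after 2×micro: 3 ⇒ (c0=-69, c1=3, c2=3)
macro 5: S0 reads c1=3 → after 1×micro: -141; S1 reads c0=-69 → after 1×micro: -1; S2 reads c1=3 → after 2×micro: -2 ⇒ (c0=-141, c1=-1, c2=-2)

c1 at macro-step 3 = 5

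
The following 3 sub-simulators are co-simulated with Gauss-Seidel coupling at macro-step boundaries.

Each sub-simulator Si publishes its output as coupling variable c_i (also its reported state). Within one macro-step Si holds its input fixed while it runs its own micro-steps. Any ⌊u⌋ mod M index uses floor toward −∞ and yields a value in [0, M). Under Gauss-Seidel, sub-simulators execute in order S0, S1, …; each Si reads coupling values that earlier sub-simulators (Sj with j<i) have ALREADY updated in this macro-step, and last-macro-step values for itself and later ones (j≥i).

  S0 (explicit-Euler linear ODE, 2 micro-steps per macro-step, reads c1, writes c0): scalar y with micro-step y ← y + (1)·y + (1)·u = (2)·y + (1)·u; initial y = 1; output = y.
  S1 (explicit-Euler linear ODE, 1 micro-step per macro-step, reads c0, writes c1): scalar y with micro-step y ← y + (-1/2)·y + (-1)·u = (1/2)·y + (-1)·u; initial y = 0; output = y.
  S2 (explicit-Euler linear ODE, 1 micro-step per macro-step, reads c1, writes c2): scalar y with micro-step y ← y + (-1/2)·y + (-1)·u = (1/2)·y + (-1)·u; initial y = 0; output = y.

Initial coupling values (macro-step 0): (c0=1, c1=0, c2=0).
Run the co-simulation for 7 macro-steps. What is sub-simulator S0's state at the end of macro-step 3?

macro 1: S0 reads c1=0 → after 2×micro: 4; S1 reads c0=4 → after 1×micro: -4; S2 reads c1=-4 → after 1×micro: 4 ⇒ (c0=4, c1=-4, c2=4)
macro 2: S0 reads c1=-4 → after 2×micro: 4; S1 reads c0=4 → after 1×micro: -6; S2 reads c1=-6 → after 1×micro: 8 ⇒ (c0=4, c1=-6, c2=8)
macro 3: S0 reads c1=-6 → after 2×micro: -2; S1 reads c0=-2 → after 1×micro: -1; S2 reads c1=-1 → after 1×micro: 5 ⇒ (c0=-2, c1=-1, c2=5)
macro 4: S0 reads c1=-1 → after 2×micro: -11; S1 reads c0=-11 → after 1×micro: 21/2; S2 reads c1=21/2 → after 1×micro: -8 ⇒ (c0=-11, c1=21/2, c2=-8)
macro 5: S0 reads c1=21/2 → after 2×micro: -25/2; S1 reads c0=-25/2 → after 1×micro: 71/4; S2 reads c1=71/4 → after 1×micro: -87/4 ⇒ (c0=-25/2, c1=71/4, c2=-87/4)
macro 6: S0 reads c1=71/4 → after 2×micro: 13/4; S1 reads c0=13/4 → after 1×micro: 45/8; S2 reads c1=45/8 → after 1×micro: -33/2 ⇒ (c0=13/4, c1=45/8, c2=-33/2)
macro 7: S0 reads c1=45/8 → after 2×micro: 239/8; S1 reads c0=239/8 → after 1×micro: -433/16; S2 reads c1=-433/16 → after 1×micro: 301/16 ⇒ (c0=239/8, c1=-433/16, c2=301/16)

S0 state at macro-step 3 = -2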